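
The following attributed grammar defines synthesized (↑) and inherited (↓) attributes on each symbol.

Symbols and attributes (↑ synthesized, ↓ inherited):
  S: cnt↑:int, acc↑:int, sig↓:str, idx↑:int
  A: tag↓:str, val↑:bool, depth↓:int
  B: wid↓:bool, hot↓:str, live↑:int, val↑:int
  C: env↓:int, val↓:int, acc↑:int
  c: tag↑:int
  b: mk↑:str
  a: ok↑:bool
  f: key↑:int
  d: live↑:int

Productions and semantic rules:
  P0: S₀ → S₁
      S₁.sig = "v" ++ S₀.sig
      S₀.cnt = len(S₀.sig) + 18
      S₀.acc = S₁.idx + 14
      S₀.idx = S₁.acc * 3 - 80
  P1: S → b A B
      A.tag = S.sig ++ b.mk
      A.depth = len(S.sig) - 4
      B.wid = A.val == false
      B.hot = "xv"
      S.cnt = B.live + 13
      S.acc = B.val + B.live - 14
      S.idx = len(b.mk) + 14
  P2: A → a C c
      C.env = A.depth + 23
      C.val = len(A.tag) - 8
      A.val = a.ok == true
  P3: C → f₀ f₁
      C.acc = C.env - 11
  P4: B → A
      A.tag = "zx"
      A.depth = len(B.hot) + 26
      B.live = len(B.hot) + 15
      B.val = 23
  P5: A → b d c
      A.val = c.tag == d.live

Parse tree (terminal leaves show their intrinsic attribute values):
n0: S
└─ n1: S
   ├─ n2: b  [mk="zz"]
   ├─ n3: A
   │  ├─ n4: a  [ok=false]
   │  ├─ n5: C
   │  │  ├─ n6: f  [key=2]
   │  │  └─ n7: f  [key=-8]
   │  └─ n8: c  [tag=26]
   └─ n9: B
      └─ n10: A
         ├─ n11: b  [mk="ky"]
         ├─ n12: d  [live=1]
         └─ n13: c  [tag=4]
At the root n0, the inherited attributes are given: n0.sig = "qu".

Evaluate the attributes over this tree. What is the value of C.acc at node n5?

11

1. n0.sig = "qu"  [given at root]
2. n1.sig = "vqu"  ["v" ++ S₀.sig]
3. n2.mk = "zz"  [terminal]
4. n3.tag = "vquzz"  [S.sig ++ b.mk]
5. n3.depth = -1  [len(S.sig) - 4]
6. n4.ok = false  [terminal]
7. n5.env = 22  [A.depth + 23]
8. n5.val = -3  [len(A.tag) - 8]
9. n6.key = 2  [terminal]
10. n7.key = -8  [terminal]
11. n5.acc = 11  [C.env - 11]
12. n8.tag = 26  [terminal]
13. n3.val = false  [a.ok == true]
14. n9.wid = true  [A.val == false]
15. n9.hot = "xv"  ["xv"]
16. n10.tag = "zx"  ["zx"]
17. n10.depth = 28  [len(B.hot) + 26]
18. n11.mk = "ky"  [terminal]
19. n12.live = 1  [terminal]
20. n13.tag = 4  [terminal]
21. n10.val = false  [c.tag == d.live]
22. n9.live = 17  [len(B.hot) + 15]
23. n9.val = 23  [23]
24. n1.cnt = 30  [B.live + 13]
25. n1.acc = 26  [B.val + B.live - 14]
26. n1.idx = 16  [len(b.mk) + 14]
27. n0.cnt = 20  [len(S₀.sig) + 18]
28. n0.acc = 30  [S₁.idx + 14]
29. n0.idx = -2  [S₁.acc * 3 - 80]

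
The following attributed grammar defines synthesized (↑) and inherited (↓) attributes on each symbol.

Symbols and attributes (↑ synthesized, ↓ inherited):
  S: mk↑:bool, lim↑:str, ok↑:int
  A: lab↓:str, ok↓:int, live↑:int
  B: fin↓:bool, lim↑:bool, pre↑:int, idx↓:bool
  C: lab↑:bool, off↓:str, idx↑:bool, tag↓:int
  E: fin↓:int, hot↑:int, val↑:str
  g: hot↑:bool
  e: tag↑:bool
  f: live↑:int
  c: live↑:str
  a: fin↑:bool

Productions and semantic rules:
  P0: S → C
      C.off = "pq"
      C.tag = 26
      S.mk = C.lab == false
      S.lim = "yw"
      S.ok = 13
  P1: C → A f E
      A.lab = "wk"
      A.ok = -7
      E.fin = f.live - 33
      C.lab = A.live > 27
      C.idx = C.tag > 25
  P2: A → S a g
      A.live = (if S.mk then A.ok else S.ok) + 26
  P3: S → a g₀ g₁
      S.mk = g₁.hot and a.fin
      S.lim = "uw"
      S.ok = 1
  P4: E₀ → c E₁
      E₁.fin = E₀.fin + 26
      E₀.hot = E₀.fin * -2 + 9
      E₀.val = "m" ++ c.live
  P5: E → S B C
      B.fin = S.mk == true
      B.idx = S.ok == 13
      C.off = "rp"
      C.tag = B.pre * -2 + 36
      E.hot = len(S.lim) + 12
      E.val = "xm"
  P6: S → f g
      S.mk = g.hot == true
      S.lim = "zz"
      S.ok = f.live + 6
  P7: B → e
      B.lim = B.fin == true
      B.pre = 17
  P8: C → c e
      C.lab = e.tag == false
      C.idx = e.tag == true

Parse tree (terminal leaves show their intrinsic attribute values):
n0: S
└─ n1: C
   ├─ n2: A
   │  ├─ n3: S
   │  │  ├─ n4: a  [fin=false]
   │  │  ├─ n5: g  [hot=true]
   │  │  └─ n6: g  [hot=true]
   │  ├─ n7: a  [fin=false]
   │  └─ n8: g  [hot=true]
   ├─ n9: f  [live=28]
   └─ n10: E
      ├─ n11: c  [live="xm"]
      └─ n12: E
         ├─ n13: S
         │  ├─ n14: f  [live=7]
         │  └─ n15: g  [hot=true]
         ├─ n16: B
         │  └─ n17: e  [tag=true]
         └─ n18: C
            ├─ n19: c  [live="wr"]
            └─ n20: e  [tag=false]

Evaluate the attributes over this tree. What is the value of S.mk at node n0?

true

1. n1.off = "pq"  ["pq"]
2. n1.tag = 26  [26]
3. n2.lab = "wk"  ["wk"]
4. n2.ok = -7  [-7]
5. n4.fin = false  [terminal]
6. n5.hot = true  [terminal]
7. n6.hot = true  [terminal]
8. n3.mk = false  [g₁.hot and a.fin]
9. n3.lim = "uw"  ["uw"]
10. n3.ok = 1  [1]
11. n7.fin = false  [terminal]
12. n8.hot = true  [terminal]
13. n2.live = 27  [(if S.mk then A.ok else S.ok) + 26]
14. n9.live = 28  [terminal]
15. n10.fin = -5  [f.live - 33]
16. n11.live = "xm"  [terminal]
17. n12.fin = 21  [E₀.fin + 26]
18. n14.live = 7  [terminal]
19. n15.hot = true  [terminal]
20. n13.mk = true  [g.hot == true]
21. n13.lim = "zz"  ["zz"]
22. n13.ok = 13  [f.live + 6]
23. n16.fin = true  [S.mk == true]
24. n16.idx = true  [S.ok == 13]
25. n17.tag = true  [terminal]
26. n16.lim = true  [B.fin == true]
27. n16.pre = 17  [17]
28. n18.off = "rp"  ["rp"]
29. n18.tag = 2  [B.pre * -2 + 36]
30. n19.live = "wr"  [terminal]
31. n20.tag = false  [terminal]
32. n18.lab = true  [e.tag == false]
33. n18.idx = false  [e.tag == true]
34. n12.hot = 14  [len(S.lim) + 12]
35. n12.val = "xm"  ["xm"]
36. n10.hot = 19  [E₀.fin * -2 + 9]
37. n10.val = "mxm"  ["m" ++ c.live]
38. n1.lab = false  [A.live > 27]
39. n1.idx = true  [C.tag > 25]
40. n0.mk = true  [C.lab == false]
41. n0.lim = "yw"  ["yw"]
42. n0.ok = 13  [13]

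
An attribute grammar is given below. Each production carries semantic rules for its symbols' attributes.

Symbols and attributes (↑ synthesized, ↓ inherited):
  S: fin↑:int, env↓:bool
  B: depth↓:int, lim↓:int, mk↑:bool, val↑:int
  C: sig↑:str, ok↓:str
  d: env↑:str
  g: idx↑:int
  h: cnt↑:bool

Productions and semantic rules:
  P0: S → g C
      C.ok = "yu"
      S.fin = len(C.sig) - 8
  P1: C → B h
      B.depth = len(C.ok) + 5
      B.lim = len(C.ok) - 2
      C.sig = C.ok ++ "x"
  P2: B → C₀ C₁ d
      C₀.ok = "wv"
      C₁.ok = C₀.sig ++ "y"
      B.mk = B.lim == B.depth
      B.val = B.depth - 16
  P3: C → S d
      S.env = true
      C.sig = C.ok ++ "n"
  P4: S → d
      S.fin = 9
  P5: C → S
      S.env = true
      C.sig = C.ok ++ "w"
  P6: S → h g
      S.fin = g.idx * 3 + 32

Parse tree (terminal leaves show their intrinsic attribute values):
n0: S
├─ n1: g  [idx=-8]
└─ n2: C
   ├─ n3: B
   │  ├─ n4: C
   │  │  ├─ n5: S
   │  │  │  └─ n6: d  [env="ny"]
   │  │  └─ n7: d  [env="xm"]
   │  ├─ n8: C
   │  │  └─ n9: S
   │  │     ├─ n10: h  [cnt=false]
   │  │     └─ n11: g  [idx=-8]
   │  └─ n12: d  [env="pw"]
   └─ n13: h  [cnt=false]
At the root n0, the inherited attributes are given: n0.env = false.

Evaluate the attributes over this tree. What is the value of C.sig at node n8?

"wvnyw"

1. n0.env = false  [given at root]
2. n1.idx = -8  [terminal]
3. n2.ok = "yu"  ["yu"]
4. n3.depth = 7  [len(C.ok) + 5]
5. n3.lim = 0  [len(C.ok) - 2]
6. n4.ok = "wv"  ["wv"]
7. n5.env = true  [true]
8. n6.env = "ny"  [terminal]
9. n5.fin = 9  [9]
10. n7.env = "xm"  [terminal]
11. n4.sig = "wvn"  [C.ok ++ "n"]
12. n8.ok = "wvny"  [C₀.sig ++ "y"]
13. n9.env = true  [true]
14. n10.cnt = false  [terminal]
15. n11.idx = -8  [terminal]
16. n9.fin = 8  [g.idx * 3 + 32]
17. n8.sig = "wvnyw"  [C.ok ++ "w"]
18. n12.env = "pw"  [terminal]
19. n3.mk = false  [B.lim == B.depth]
20. n3.val = -9  [B.depth - 16]
21. n13.cnt = false  [terminal]
22. n2.sig = "yux"  [C.ok ++ "x"]
23. n0.fin = -5  [len(C.sig) - 8]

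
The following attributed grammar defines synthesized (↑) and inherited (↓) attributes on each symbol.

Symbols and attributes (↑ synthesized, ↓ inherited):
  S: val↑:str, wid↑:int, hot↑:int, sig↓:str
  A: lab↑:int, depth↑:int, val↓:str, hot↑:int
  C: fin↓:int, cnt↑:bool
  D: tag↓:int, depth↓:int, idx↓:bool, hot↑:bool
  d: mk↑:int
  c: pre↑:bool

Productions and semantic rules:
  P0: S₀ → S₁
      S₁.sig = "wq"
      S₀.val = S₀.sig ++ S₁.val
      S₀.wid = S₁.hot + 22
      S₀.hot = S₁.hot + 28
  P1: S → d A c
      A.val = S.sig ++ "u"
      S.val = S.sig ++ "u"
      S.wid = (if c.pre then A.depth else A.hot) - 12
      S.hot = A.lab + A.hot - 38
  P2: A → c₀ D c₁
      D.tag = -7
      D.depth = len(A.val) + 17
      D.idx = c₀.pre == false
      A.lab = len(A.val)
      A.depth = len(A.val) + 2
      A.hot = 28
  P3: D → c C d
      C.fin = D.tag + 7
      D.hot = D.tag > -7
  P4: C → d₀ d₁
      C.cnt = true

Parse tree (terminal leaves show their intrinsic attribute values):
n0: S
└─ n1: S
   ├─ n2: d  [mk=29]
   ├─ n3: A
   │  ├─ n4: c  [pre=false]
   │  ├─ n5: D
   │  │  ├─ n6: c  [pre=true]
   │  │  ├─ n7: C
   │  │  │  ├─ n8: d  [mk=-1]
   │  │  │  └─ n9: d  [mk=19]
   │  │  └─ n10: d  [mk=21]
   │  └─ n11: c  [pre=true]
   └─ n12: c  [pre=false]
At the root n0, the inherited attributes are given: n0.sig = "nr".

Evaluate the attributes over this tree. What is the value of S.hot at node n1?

-7

1. n0.sig = "nr"  [given at root]
2. n1.sig = "wq"  ["wq"]
3. n2.mk = 29  [terminal]
4. n3.val = "wqu"  [S.sig ++ "u"]
5. n4.pre = false  [terminal]
6. n5.tag = -7  [-7]
7. n5.depth = 20  [len(A.val) + 17]
8. n5.idx = true  [c₀.pre == false]
9. n6.pre = true  [terminal]
10. n7.fin = 0  [D.tag + 7]
11. n8.mk = -1  [terminal]
12. n9.mk = 19  [terminal]
13. n7.cnt = true  [true]
14. n10.mk = 21  [terminal]
15. n5.hot = false  [D.tag > -7]
16. n11.pre = true  [terminal]
17. n3.lab = 3  [len(A.val)]
18. n3.depth = 5  [len(A.val) + 2]
19. n3.hot = 28  [28]
20. n12.pre = false  [terminal]
21. n1.val = "wqu"  [S.sig ++ "u"]
22. n1.wid = 16  [(if c.pre then A.depth else A.hot) - 12]
23. n1.hot = -7  [A.lab + A.hot - 38]
24. n0.val = "nrwqu"  [S₀.sig ++ S₁.val]
25. n0.wid = 15  [S₁.hot + 22]
26. n0.hot = 21  [S₁.hot + 28]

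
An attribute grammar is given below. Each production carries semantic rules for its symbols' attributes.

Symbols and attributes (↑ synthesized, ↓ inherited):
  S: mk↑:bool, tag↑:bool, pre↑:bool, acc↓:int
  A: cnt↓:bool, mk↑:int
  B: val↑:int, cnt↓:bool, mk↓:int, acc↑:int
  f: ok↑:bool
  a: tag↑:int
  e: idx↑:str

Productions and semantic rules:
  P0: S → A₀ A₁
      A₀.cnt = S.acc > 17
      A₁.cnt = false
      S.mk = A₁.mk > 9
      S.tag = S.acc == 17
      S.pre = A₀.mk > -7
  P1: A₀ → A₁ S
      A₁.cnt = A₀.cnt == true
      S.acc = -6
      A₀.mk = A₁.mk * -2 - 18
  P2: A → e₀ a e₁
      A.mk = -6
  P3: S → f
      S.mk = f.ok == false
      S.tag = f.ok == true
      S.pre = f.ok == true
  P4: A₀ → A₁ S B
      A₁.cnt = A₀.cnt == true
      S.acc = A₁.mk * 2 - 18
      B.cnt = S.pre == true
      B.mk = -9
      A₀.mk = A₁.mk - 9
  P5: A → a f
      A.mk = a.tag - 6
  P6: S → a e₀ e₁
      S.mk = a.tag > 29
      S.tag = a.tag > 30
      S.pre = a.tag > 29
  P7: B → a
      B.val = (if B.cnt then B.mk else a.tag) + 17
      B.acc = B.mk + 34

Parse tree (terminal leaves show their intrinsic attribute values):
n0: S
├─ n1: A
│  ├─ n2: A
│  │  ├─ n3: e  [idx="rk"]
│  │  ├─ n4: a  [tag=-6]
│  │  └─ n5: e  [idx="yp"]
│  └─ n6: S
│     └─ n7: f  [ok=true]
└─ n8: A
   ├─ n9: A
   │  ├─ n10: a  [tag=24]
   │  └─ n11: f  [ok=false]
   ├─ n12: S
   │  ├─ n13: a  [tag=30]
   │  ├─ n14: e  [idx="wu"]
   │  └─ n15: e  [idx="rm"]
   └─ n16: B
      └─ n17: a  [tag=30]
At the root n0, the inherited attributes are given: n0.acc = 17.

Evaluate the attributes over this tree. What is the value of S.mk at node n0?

1. n0.acc = 17  [given at root]
2. n1.cnt = false  [S.acc > 17]
3. n2.cnt = false  [A₀.cnt == true]
4. n3.idx = "rk"  [terminal]
5. n4.tag = -6  [terminal]
6. n5.idx = "yp"  [terminal]
7. n2.mk = -6  [-6]
8. n6.acc = -6  [-6]
9. n7.ok = true  [terminal]
10. n6.mk = false  [f.ok == false]
11. n6.tag = true  [f.ok == true]
12. n6.pre = true  [f.ok == true]
13. n1.mk = -6  [A₁.mk * -2 - 18]
14. n8.cnt = false  [false]
15. n9.cnt = false  [A₀.cnt == true]
16. n10.tag = 24  [terminal]
17. n11.ok = false  [terminal]
18. n9.mk = 18  [a.tag - 6]
19. n12.acc = 18  [A₁.mk * 2 - 18]
20. n13.tag = 30  [terminal]
21. n14.idx = "wu"  [terminal]
22. n15.idx = "rm"  [terminal]
23. n12.mk = true  [a.tag > 29]
24. n12.tag = false  [a.tag > 30]
25. n12.pre = true  [a.tag > 29]
26. n16.cnt = true  [S.pre == true]
27. n16.mk = -9  [-9]
28. n17.tag = 30  [terminal]
29. n16.val = 8  [(if B.cnt then B.mk else a.tag) + 17]
30. n16.acc = 25  [B.mk + 34]
31. n8.mk = 9  [A₁.mk - 9]
32. n0.mk = false  [A₁.mk > 9]
33. n0.tag = true  [S.acc == 17]
34. n0.pre = true  [A₀.mk > -7]

false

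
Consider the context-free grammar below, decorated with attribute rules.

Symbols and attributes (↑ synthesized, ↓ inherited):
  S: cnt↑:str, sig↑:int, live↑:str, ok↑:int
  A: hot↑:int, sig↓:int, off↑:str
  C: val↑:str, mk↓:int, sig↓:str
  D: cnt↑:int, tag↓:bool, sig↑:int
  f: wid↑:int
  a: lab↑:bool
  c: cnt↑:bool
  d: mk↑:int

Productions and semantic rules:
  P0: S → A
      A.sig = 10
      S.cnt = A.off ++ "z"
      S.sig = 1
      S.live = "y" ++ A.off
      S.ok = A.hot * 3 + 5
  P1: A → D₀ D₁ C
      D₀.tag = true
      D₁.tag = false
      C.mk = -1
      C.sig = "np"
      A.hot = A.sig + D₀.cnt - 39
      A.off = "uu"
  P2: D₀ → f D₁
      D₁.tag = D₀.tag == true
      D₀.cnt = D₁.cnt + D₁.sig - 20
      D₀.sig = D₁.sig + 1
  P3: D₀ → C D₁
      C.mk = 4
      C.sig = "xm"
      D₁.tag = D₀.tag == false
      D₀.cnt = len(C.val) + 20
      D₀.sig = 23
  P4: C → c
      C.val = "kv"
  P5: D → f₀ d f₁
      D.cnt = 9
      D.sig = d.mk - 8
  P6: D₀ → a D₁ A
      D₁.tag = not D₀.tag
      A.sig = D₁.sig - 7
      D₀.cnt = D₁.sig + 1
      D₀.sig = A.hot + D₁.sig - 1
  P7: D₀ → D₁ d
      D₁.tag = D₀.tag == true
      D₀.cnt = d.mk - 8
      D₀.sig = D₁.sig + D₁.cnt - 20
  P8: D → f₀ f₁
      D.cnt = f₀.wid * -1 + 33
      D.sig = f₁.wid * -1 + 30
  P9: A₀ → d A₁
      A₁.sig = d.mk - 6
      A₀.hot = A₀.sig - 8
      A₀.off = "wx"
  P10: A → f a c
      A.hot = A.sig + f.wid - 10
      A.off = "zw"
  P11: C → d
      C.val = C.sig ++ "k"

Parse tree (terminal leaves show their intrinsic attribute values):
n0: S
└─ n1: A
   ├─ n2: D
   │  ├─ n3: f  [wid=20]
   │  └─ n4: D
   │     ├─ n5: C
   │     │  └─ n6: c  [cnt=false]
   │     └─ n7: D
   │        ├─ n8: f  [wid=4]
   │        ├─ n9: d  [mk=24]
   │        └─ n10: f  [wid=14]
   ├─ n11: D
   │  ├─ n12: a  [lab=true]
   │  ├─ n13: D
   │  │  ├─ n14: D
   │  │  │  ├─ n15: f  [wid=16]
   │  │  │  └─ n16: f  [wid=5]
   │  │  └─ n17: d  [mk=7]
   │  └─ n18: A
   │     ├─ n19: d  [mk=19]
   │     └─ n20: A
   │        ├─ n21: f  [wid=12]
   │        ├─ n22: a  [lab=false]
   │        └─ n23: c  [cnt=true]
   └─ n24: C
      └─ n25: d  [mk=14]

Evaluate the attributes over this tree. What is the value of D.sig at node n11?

1. n1.sig = 10  [10]
2. n2.tag = true  [true]
3. n3.wid = 20  [terminal]
4. n4.tag = true  [D₀.tag == true]
5. n5.mk = 4  [4]
6. n5.sig = "xm"  ["xm"]
7. n6.cnt = false  [terminal]
8. n5.val = "kv"  ["kv"]
9. n7.tag = false  [D₀.tag == false]
10. n8.wid = 4  [terminal]
11. n9.mk = 24  [terminal]
12. n10.wid = 14  [terminal]
13. n7.cnt = 9  [9]
14. n7.sig = 16  [d.mk - 8]
15. n4.cnt = 22  [len(C.val) + 20]
16. n4.sig = 23  [23]
17. n2.cnt = 25  [D₁.cnt + D₁.sig - 20]
18. n2.sig = 24  [D₁.sig + 1]
19. n11.tag = false  [false]
20. n12.lab = true  [terminal]
21. n13.tag = true  [not D₀.tag]
22. n14.tag = true  [D₀.tag == true]
23. n15.wid = 16  [terminal]
24. n16.wid = 5  [terminal]
25. n14.cnt = 17  [f₀.wid * -1 + 33]
26. n14.sig = 25  [f₁.wid * -1 + 30]
27. n17.mk = 7  [terminal]
28. n13.cnt = -1  [d.mk - 8]
29. n13.sig = 22  [D₁.sig + D₁.cnt - 20]
30. n18.sig = 15  [D₁.sig - 7]
31. n19.mk = 19  [terminal]
32. n20.sig = 13  [d.mk - 6]
33. n21.wid = 12  [terminal]
34. n22.lab = false  [terminal]
35. n23.cnt = true  [terminal]
36. n20.hot = 15  [A.sig + f.wid - 10]
37. n20.off = "zw"  ["zw"]
38. n18.hot = 7  [A₀.sig - 8]
39. n18.off = "wx"  ["wx"]
40. n11.cnt = 23  [D₁.sig + 1]
41. n11.sig = 28  [A.hot + D₁.sig - 1]
42. n24.mk = -1  [-1]
43. n24.sig = "np"  ["np"]
44. n25.mk = 14  [terminal]
45. n24.val = "npk"  [C.sig ++ "k"]
46. n1.hot = -4  [A.sig + D₀.cnt - 39]
47. n1.off = "uu"  ["uu"]
48. n0.cnt = "uuz"  [A.off ++ "z"]
49. n0.sig = 1  [1]
50. n0.live = "yuu"  ["y" ++ A.off]
51. n0.ok = -7  [A.hot * 3 + 5]

28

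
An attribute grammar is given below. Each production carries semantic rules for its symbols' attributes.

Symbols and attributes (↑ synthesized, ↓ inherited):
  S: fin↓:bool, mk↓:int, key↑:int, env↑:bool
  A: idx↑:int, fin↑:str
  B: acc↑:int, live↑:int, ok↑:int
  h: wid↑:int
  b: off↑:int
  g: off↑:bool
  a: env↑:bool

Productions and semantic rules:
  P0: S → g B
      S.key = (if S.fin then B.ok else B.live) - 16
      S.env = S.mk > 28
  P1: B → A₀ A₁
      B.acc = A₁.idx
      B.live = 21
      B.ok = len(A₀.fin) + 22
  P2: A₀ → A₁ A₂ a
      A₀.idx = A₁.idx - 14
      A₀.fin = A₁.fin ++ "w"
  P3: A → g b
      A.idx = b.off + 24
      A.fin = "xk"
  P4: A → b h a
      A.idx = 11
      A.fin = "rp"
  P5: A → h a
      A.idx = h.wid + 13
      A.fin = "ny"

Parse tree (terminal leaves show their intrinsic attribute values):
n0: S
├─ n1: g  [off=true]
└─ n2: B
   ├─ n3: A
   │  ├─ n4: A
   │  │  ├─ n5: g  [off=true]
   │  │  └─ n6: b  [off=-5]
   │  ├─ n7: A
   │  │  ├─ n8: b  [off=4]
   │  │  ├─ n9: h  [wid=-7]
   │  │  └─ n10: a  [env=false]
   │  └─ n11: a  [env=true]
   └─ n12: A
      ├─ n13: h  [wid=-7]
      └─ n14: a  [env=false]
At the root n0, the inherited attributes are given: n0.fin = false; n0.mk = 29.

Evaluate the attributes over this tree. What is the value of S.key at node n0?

5

1. n0.fin = false  [given at root]
2. n0.mk = 29  [given at root]
3. n1.off = true  [terminal]
4. n5.off = true  [terminal]
5. n6.off = -5  [terminal]
6. n4.idx = 19  [b.off + 24]
7. n4.fin = "xk"  ["xk"]
8. n8.off = 4  [terminal]
9. n9.wid = -7  [terminal]
10. n10.env = false  [terminal]
11. n7.idx = 11  [11]
12. n7.fin = "rp"  ["rp"]
13. n11.env = true  [terminal]
14. n3.idx = 5  [A₁.idx - 14]
15. n3.fin = "xkw"  [A₁.fin ++ "w"]
16. n13.wid = -7  [terminal]
17. n14.env = false  [terminal]
18. n12.idx = 6  [h.wid + 13]
19. n12.fin = "ny"  ["ny"]
20. n2.acc = 6  [A₁.idx]
21. n2.live = 21  [21]
22. n2.ok = 25  [len(A₀.fin) + 22]
23. n0.key = 5  [(if S.fin then B.ok else B.live) - 16]
24. n0.env = true  [S.mk > 28]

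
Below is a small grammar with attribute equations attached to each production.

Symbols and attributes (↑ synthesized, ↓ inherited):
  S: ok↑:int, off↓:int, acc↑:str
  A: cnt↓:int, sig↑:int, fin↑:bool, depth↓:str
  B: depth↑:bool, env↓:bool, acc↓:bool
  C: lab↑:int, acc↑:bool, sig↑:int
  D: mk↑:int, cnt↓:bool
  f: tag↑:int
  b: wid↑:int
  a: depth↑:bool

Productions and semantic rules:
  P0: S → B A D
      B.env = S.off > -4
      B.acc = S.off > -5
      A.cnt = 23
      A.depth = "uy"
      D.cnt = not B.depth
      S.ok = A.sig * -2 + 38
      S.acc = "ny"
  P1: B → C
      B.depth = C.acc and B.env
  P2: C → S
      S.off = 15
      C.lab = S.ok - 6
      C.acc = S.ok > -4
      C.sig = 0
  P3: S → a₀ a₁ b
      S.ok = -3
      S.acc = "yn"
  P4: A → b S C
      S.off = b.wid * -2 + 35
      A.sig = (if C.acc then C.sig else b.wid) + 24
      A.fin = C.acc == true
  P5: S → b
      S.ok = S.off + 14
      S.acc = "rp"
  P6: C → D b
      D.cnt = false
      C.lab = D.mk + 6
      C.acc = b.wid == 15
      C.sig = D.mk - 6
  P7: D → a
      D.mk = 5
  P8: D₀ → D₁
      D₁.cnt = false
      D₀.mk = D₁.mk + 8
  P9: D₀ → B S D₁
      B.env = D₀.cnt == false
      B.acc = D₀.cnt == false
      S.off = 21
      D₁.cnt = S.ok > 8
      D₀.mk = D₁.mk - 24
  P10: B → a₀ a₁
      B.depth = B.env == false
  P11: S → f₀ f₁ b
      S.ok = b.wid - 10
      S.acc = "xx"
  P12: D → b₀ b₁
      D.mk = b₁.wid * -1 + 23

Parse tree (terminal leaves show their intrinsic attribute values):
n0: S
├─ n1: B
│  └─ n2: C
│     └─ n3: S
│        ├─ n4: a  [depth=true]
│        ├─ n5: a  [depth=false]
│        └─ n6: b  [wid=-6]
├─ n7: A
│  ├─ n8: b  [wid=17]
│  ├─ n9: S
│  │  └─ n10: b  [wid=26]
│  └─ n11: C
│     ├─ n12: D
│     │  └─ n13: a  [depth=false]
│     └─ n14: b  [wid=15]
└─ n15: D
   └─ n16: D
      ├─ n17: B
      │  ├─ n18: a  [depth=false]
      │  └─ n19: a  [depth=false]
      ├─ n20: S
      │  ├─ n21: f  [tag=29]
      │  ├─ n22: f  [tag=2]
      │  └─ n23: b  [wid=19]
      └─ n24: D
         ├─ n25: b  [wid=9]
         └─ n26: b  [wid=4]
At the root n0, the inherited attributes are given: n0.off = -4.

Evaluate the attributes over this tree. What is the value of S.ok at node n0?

1. n0.off = -4  [given at root]
2. n1.env = false  [S.off > -4]
3. n1.acc = true  [S.off > -5]
4. n3.off = 15  [15]
5. n4.depth = true  [terminal]
6. n5.depth = false  [terminal]
7. n6.wid = -6  [terminal]
8. n3.ok = -3  [-3]
9. n3.acc = "yn"  ["yn"]
10. n2.lab = -9  [S.ok - 6]
11. n2.acc = true  [S.ok > -4]
12. n2.sig = 0  [0]
13. n1.depth = false  [C.acc and B.env]
14. n7.cnt = 23  [23]
15. n7.depth = "uy"  ["uy"]
16. n8.wid = 17  [terminal]
17. n9.off = 1  [b.wid * -2 + 35]
18. n10.wid = 26  [terminal]
19. n9.ok = 15  [S.off + 14]
20. n9.acc = "rp"  ["rp"]
21. n12.cnt = false  [false]
22. n13.depth = false  [terminal]
23. n12.mk = 5  [5]
24. n14.wid = 15  [terminal]
25. n11.lab = 11  [D.mk + 6]
26. n11.acc = true  [b.wid == 15]
27. n11.sig = -1  [D.mk - 6]
28. n7.sig = 23  [(if C.acc then C.sig else b.wid) + 24]
29. n7.fin = true  [C.acc == true]
30. n15.cnt = true  [not B.depth]
31. n16.cnt = false  [false]
32. n17.env = true  [D₀.cnt == false]
33. n17.acc = true  [D₀.cnt == false]
34. n18.depth = false  [terminal]
35. n19.depth = false  [terminal]
36. n17.depth = false  [B.env == false]
37. n20.off = 21  [21]
38. n21.tag = 29  [terminal]
39. n22.tag = 2  [terminal]
40. n23.wid = 19  [terminal]
41. n20.ok = 9  [b.wid - 10]
42. n20.acc = "xx"  ["xx"]
43. n24.cnt = true  [S.ok > 8]
44. n25.wid = 9  [terminal]
45. n26.wid = 4  [terminal]
46. n24.mk = 19  [b₁.wid * -1 + 23]
47. n16.mk = -5  [D₁.mk - 24]
48. n15.mk = 3  [D₁.mk + 8]
49. n0.ok = -8  [A.sig * -2 + 38]
50. n0.acc = "ny"  ["ny"]

-8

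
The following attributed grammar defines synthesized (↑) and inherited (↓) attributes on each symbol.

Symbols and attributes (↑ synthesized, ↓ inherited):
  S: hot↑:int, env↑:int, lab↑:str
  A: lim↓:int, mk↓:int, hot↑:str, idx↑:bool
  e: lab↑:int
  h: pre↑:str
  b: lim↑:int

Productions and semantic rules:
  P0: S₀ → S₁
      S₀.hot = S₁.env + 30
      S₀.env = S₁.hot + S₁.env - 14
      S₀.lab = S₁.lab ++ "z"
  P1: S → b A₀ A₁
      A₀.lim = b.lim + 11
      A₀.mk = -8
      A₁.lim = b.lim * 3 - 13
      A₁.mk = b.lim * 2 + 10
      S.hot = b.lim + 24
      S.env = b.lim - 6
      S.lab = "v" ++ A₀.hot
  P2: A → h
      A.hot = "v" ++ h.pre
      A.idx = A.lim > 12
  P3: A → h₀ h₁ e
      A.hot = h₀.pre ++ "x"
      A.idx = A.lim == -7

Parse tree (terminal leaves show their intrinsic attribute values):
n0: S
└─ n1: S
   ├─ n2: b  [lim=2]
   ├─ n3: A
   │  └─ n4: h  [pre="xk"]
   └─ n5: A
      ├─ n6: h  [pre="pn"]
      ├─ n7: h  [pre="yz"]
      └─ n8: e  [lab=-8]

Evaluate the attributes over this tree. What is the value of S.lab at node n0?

"vvxkz"

1. n2.lim = 2  [terminal]
2. n3.lim = 13  [b.lim + 11]
3. n3.mk = -8  [-8]
4. n4.pre = "xk"  [terminal]
5. n3.hot = "vxk"  ["v" ++ h.pre]
6. n3.idx = true  [A.lim > 12]
7. n5.lim = -7  [b.lim * 3 - 13]
8. n5.mk = 14  [b.lim * 2 + 10]
9. n6.pre = "pn"  [terminal]
10. n7.pre = "yz"  [terminal]
11. n8.lab = -8  [terminal]
12. n5.hot = "pnx"  [h₀.pre ++ "x"]
13. n5.idx = true  [A.lim == -7]
14. n1.hot = 26  [b.lim + 24]
15. n1.env = -4  [b.lim - 6]
16. n1.lab = "vvxk"  ["v" ++ A₀.hot]
17. n0.hot = 26  [S₁.env + 30]
18. n0.env = 8  [S₁.hot + S₁.env - 14]
19. n0.lab = "vvxkz"  [S₁.lab ++ "z"]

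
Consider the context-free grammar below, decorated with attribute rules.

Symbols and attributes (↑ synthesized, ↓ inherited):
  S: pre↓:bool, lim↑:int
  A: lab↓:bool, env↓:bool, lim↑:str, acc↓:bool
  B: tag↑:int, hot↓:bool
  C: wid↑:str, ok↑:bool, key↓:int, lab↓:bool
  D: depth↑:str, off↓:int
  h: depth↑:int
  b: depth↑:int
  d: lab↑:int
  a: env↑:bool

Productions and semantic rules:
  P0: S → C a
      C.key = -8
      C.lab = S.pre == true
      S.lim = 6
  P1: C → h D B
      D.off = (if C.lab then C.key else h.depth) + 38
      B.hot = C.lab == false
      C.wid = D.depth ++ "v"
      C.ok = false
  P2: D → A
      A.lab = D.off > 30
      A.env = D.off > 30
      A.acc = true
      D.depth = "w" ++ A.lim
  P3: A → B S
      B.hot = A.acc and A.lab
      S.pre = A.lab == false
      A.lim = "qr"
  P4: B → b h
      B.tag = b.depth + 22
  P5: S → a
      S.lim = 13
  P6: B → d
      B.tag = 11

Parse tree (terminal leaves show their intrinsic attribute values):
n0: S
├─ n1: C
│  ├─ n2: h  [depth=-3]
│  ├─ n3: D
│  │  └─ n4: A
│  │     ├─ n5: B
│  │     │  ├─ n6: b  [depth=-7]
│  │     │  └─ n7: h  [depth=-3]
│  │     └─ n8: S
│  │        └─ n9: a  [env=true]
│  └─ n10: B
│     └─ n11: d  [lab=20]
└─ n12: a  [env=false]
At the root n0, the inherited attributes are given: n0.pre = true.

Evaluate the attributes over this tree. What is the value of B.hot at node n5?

1. n0.pre = true  [given at root]
2. n1.key = -8  [-8]
3. n1.lab = true  [S.pre == true]
4. n2.depth = -3  [terminal]
5. n3.off = 30  [(if C.lab then C.key else h.depth) + 38]
6. n4.lab = false  [D.off > 30]
7. n4.env = false  [D.off > 30]
8. n4.acc = true  [true]
9. n5.hot = false  [A.acc and A.lab]
10. n6.depth = -7  [terminal]
11. n7.depth = -3  [terminal]
12. n5.tag = 15  [b.depth + 22]
13. n8.pre = true  [A.lab == false]
14. n9.env = true  [terminal]
15. n8.lim = 13  [13]
16. n4.lim = "qr"  ["qr"]
17. n3.depth = "wqr"  ["w" ++ A.lim]
18. n10.hot = false  [C.lab == false]
19. n11.lab = 20  [terminal]
20. n10.tag = 11  [11]
21. n1.wid = "wqrv"  [D.depth ++ "v"]
22. n1.ok = false  [false]
23. n12.env = false  [terminal]
24. n0.lim = 6  [6]

false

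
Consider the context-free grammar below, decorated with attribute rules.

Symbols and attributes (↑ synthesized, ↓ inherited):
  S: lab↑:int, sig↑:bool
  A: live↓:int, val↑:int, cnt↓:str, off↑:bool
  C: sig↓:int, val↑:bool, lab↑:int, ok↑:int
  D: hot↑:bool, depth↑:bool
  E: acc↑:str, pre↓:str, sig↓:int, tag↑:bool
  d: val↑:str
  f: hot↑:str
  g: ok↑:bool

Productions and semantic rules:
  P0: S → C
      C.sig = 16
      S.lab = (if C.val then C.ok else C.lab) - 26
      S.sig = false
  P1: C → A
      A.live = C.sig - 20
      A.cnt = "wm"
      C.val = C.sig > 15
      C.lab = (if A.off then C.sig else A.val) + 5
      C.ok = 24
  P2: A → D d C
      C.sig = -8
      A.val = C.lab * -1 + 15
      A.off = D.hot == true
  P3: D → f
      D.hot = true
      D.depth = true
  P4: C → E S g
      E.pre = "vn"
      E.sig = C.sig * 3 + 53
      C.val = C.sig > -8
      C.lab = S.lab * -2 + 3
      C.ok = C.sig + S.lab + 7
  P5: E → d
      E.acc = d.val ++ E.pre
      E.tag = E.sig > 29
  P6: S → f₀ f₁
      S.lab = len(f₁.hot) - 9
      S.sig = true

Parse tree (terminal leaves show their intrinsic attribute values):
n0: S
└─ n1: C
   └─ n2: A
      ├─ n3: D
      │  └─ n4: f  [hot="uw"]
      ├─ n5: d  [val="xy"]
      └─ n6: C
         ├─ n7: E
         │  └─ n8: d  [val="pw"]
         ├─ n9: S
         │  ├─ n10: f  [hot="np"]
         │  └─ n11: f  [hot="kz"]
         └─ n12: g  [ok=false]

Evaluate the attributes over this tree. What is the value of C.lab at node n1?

21

1. n1.sig = 16  [16]
2. n2.live = -4  [C.sig - 20]
3. n2.cnt = "wm"  ["wm"]
4. n4.hot = "uw"  [terminal]
5. n3.hot = true  [true]
6. n3.depth = true  [true]
7. n5.val = "xy"  [terminal]
8. n6.sig = -8  [-8]
9. n7.pre = "vn"  ["vn"]
10. n7.sig = 29  [C.sig * 3 + 53]
11. n8.val = "pw"  [terminal]
12. n7.acc = "pwvn"  [d.val ++ E.pre]
13. n7.tag = false  [E.sig > 29]
14. n10.hot = "np"  [terminal]
15. n11.hot = "kz"  [terminal]
16. n9.lab = -7  [len(f₁.hot) - 9]
17. n9.sig = true  [true]
18. n12.ok = false  [terminal]
19. n6.val = false  [C.sig > -8]
20. n6.lab = 17  [S.lab * -2 + 3]
21. n6.ok = -8  [C.sig + S.lab + 7]
22. n2.val = -2  [C.lab * -1 + 15]
23. n2.off = true  [D.hot == true]
24. n1.val = true  [C.sig > 15]
25. n1.lab = 21  [(if A.off then C.sig else A.val) + 5]
26. n1.ok = 24  [24]
27. n0.lab = -2  [(if C.val then C.ok else C.lab) - 26]
28. n0.sig = false  [false]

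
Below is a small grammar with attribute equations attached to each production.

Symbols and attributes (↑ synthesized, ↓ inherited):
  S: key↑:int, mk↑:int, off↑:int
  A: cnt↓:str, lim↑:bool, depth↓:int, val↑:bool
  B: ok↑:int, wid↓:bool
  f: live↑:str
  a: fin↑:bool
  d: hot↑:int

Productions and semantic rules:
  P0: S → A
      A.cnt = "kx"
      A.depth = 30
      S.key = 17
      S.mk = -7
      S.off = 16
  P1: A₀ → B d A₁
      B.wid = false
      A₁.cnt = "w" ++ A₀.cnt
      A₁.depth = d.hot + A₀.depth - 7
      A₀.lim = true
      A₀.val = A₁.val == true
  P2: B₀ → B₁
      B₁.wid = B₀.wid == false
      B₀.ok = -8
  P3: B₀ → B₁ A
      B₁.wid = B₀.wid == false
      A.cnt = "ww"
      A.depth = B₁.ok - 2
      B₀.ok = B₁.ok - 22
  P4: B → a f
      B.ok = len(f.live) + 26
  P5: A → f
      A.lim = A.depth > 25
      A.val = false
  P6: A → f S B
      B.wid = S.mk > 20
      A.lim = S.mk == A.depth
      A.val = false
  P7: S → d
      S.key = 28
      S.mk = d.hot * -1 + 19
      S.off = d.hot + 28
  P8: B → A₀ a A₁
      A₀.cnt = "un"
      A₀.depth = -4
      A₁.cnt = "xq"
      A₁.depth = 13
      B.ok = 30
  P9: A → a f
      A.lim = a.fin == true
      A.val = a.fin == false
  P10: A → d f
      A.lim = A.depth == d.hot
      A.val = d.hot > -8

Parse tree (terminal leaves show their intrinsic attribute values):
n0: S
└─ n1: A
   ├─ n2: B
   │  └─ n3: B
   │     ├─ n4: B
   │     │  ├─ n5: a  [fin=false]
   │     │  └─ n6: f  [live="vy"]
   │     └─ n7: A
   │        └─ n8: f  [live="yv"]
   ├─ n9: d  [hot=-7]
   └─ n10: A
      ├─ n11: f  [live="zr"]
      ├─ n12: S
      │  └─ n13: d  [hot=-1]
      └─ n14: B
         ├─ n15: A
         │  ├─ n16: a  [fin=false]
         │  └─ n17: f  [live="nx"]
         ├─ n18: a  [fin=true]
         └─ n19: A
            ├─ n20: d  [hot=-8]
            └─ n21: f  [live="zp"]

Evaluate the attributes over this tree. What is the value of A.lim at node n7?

true

1. n1.cnt = "kx"  ["kx"]
2. n1.depth = 30  [30]
3. n2.wid = false  [false]
4. n3.wid = true  [B₀.wid == false]
5. n4.wid = false  [B₀.wid == false]
6. n5.fin = false  [terminal]
7. n6.live = "vy"  [terminal]
8. n4.ok = 28  [len(f.live) + 26]
9. n7.cnt = "ww"  ["ww"]
10. n7.depth = 26  [B₁.ok - 2]
11. n8.live = "yv"  [terminal]
12. n7.lim = true  [A.depth > 25]
13. n7.val = false  [false]
14. n3.ok = 6  [B₁.ok - 22]
15. n2.ok = -8  [-8]
16. n9.hot = -7  [terminal]
17. n10.cnt = "wkx"  ["w" ++ A₀.cnt]
18. n10.depth = 16  [d.hot + A₀.depth - 7]
19. n11.live = "zr"  [terminal]
20. n13.hot = -1  [terminal]
21. n12.key = 28  [28]
22. n12.mk = 20  [d.hot * -1 + 19]
23. n12.off = 27  [d.hot + 28]
24. n14.wid = false  [S.mk > 20]
25. n15.cnt = "un"  ["un"]
26. n15.depth = -4  [-4]
27. n16.fin = false  [terminal]
28. n17.live = "nx"  [terminal]
29. n15.lim = false  [a.fin == true]
30. n15.val = true  [a.fin == false]
31. n18.fin = true  [terminal]
32. n19.cnt = "xq"  ["xq"]
33. n19.depth = 13  [13]
34. n20.hot = -8  [terminal]
35. n21.live = "zp"  [terminal]
36. n19.lim = false  [A.depth == d.hot]
37. n19.val = false  [d.hot > -8]
38. n14.ok = 30  [30]
39. n10.lim = false  [S.mk == A.depth]
40. n10.val = false  [false]
41. n1.lim = true  [true]
42. n1.val = false  [A₁.val == true]
43. n0.key = 17  [17]
44. n0.mk = -7  [-7]
45. n0.off = 16  [16]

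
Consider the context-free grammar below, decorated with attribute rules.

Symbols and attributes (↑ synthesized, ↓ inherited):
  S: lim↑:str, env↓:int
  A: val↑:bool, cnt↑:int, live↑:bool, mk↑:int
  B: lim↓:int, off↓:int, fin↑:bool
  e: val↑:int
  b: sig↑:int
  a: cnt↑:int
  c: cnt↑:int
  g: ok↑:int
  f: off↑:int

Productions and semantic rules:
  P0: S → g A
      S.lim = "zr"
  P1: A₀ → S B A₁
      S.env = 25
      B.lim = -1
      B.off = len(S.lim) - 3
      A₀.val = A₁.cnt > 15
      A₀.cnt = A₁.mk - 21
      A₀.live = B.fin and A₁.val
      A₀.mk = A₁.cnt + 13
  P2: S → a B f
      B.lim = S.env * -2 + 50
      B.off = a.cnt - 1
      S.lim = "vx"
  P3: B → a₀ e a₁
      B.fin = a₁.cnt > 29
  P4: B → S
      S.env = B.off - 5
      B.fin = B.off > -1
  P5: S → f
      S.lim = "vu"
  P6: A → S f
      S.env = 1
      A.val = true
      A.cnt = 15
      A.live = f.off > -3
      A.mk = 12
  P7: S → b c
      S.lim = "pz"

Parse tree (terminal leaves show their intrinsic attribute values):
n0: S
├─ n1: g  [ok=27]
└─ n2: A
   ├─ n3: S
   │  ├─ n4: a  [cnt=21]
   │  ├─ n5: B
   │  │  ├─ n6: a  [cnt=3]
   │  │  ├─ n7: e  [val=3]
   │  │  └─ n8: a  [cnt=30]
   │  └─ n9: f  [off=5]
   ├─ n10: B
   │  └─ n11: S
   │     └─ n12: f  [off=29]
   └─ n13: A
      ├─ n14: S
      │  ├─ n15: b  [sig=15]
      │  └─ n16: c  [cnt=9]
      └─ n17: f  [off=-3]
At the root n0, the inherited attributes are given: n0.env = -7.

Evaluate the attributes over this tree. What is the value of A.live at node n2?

false

1. n0.env = -7  [given at root]
2. n1.ok = 27  [terminal]
3. n3.env = 25  [25]
4. n4.cnt = 21  [terminal]
5. n5.lim = 0  [S.env * -2 + 50]
6. n5.off = 20  [a.cnt - 1]
7. n6.cnt = 3  [terminal]
8. n7.val = 3  [terminal]
9. n8.cnt = 30  [terminal]
10. n5.fin = true  [a₁.cnt > 29]
11. n9.off = 5  [terminal]
12. n3.lim = "vx"  ["vx"]
13. n10.lim = -1  [-1]
14. n10.off = -1  [len(S.lim) - 3]
15. n11.env = -6  [B.off - 5]
16. n12.off = 29  [terminal]
17. n11.lim = "vu"  ["vu"]
18. n10.fin = false  [B.off > -1]
19. n14.env = 1  [1]
20. n15.sig = 15  [terminal]
21. n16.cnt = 9  [terminal]
22. n14.lim = "pz"  ["pz"]
23. n17.off = -3  [terminal]
24. n13.val = true  [true]
25. n13.cnt = 15  [15]
26. n13.live = false  [f.off > -3]
27. n13.mk = 12  [12]
28. n2.val = false  [A₁.cnt > 15]
29. n2.cnt = -9  [A₁.mk - 21]
30. n2.live = false  [B.fin and A₁.val]
31. n2.mk = 28  [A₁.cnt + 13]
32. n0.lim = "zr"  ["zr"]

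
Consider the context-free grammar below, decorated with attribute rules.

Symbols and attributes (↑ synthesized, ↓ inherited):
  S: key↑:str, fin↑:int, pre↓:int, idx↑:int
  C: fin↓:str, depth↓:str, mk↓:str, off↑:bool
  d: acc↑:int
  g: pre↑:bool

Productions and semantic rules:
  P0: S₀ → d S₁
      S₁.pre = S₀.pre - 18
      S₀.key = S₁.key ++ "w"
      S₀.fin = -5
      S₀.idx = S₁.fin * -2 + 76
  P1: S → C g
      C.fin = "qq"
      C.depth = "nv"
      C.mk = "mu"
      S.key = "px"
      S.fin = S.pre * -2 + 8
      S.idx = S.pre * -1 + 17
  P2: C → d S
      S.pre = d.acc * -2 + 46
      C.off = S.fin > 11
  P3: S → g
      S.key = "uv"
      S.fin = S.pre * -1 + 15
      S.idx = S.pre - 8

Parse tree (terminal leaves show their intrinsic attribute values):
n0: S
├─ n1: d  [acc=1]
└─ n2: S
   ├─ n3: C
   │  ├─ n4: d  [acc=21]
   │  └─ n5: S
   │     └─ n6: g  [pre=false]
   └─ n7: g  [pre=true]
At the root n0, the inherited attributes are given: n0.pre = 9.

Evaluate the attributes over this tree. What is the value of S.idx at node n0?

24

1. n0.pre = 9  [given at root]
2. n1.acc = 1  [terminal]
3. n2.pre = -9  [S₀.pre - 18]
4. n3.fin = "qq"  ["qq"]
5. n3.depth = "nv"  ["nv"]
6. n3.mk = "mu"  ["mu"]
7. n4.acc = 21  [terminal]
8. n5.pre = 4  [d.acc * -2 + 46]
9. n6.pre = false  [terminal]
10. n5.key = "uv"  ["uv"]
11. n5.fin = 11  [S.pre * -1 + 15]
12. n5.idx = -4  [S.pre - 8]
13. n3.off = false  [S.fin > 11]
14. n7.pre = true  [terminal]
15. n2.key = "px"  ["px"]
16. n2.fin = 26  [S.pre * -2 + 8]
17. n2.idx = 26  [S.pre * -1 + 17]
18. n0.key = "pxw"  [S₁.key ++ "w"]
19. n0.fin = -5  [-5]
20. n0.idx = 24  [S₁.fin * -2 + 76]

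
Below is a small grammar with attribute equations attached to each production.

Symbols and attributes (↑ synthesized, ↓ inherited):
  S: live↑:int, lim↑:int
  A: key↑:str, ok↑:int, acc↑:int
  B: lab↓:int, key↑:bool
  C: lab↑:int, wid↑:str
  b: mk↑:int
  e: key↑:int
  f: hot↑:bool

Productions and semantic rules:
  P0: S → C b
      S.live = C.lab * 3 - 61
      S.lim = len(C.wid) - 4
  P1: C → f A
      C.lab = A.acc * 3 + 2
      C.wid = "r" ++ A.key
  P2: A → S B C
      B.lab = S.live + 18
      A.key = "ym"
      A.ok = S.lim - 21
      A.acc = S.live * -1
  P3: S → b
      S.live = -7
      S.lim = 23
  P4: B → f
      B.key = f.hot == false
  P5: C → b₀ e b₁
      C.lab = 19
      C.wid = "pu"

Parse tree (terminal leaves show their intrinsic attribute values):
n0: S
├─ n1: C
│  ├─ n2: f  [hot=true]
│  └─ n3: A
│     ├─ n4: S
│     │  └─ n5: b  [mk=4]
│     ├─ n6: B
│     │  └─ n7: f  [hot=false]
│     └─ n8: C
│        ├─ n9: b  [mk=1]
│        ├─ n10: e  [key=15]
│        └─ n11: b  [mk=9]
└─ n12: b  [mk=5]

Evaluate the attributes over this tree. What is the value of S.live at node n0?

8

1. n2.hot = true  [terminal]
2. n5.mk = 4  [terminal]
3. n4.live = -7  [-7]
4. n4.lim = 23  [23]
5. n6.lab = 11  [S.live + 18]
6. n7.hot = false  [terminal]
7. n6.key = true  [f.hot == false]
8. n9.mk = 1  [terminal]
9. n10.key = 15  [terminal]
10. n11.mk = 9  [terminal]
11. n8.lab = 19  [19]
12. n8.wid = "pu"  ["pu"]
13. n3.key = "ym"  ["ym"]
14. n3.ok = 2  [S.lim - 21]
15. n3.acc = 7  [S.live * -1]
16. n1.lab = 23  [A.acc * 3 + 2]
17. n1.wid = "rym"  ["r" ++ A.key]
18. n12.mk = 5  [terminal]
19. n0.live = 8  [C.lab * 3 - 61]
20. n0.lim = -1  [len(C.wid) - 4]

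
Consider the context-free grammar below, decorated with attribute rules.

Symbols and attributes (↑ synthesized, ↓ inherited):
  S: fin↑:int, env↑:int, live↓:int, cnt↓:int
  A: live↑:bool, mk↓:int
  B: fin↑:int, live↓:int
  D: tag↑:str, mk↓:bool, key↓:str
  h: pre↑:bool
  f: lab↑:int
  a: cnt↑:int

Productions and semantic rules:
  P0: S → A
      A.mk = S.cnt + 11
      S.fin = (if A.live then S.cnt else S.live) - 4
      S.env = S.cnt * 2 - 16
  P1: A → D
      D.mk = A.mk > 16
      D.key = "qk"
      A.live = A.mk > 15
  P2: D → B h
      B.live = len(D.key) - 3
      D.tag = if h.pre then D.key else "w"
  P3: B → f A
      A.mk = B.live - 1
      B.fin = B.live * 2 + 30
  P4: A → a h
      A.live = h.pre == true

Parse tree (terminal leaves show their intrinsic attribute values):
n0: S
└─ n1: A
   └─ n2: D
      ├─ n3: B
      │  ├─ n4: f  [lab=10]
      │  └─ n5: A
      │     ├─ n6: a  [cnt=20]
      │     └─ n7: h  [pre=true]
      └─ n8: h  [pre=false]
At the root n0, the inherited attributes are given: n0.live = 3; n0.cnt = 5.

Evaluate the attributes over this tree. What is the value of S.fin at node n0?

1. n0.live = 3  [given at root]
2. n0.cnt = 5  [given at root]
3. n1.mk = 16  [S.cnt + 11]
4. n2.mk = false  [A.mk > 16]
5. n2.key = "qk"  ["qk"]
6. n3.live = -1  [len(D.key) - 3]
7. n4.lab = 10  [terminal]
8. n5.mk = -2  [B.live - 1]
9. n6.cnt = 20  [terminal]
10. n7.pre = true  [terminal]
11. n5.live = true  [h.pre == true]
12. n3.fin = 28  [B.live * 2 + 30]
13. n8.pre = false  [terminal]
14. n2.tag = "w"  [if h.pre then D.key else "w"]
15. n1.live = true  [A.mk > 15]
16. n0.fin = 1  [(if A.live then S.cnt else S.live) - 4]
17. n0.env = -6  [S.cnt * 2 - 16]

1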